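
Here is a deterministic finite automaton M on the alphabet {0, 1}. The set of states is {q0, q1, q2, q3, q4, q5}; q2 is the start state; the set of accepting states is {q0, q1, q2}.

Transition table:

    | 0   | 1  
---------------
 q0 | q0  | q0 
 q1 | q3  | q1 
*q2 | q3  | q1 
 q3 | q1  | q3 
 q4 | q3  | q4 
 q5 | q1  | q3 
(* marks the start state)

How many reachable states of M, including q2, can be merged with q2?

2

Reachable states from the start: {q1,q2,q3}. Unreachable: {q0,q4,q5} — drop them.
P0 = {q1,q2} | {q3}.
Stable partition: {q1,q2} | {q3} — 2 equivalence classes.
The equivalence class containing q2 is {q1,q2}, of size 2.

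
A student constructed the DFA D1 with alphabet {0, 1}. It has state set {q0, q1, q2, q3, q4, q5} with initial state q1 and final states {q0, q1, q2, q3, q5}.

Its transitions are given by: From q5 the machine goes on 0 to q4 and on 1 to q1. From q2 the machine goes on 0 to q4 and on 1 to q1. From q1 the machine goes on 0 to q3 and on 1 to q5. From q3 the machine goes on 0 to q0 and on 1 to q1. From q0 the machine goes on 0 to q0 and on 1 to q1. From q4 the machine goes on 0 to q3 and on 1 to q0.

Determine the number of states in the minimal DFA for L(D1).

4

First remove the unreachable states {q2}; 5 states remain.
P0 = {q0,q1,q3,q5} | {q4}.
Split {q0,q1,q3,q5} by δ(·,0) → {q0,q1,q3} and {q5}.
On input 1, block {q0,q1,q3} splits into {q0,q3} and {q1}.
Stable partition: {q0,q3} | {q4} | {q5} | {q1} — 4 equivalence classes.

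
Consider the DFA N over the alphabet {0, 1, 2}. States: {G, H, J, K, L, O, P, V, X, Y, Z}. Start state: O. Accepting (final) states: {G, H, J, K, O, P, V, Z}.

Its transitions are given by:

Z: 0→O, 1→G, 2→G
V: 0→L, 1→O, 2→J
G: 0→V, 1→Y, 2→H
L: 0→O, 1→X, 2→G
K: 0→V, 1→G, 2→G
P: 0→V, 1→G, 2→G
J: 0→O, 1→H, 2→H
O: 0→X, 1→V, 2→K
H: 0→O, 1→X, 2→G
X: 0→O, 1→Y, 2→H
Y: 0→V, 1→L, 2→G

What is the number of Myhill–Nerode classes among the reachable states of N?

4

Reachable states from the start: {G,H,J,K,L,O,V,X,Y}. Unreachable: {P,Z} — drop them.
Initial partition by acceptance: {G,H,J,K,O,V} | {L,X,Y}.
Split {G,H,J,K,O,V} by δ(·,0) → {G,H,J,K} and {O,V}.
Refine {G,H,J,K} on symbol 1: members go to different blocks, giving {G,H} and {J,K}.
Stable partition: {G,H} | {L,X,Y} | {O,V} | {J,K} — 4 equivalence classes.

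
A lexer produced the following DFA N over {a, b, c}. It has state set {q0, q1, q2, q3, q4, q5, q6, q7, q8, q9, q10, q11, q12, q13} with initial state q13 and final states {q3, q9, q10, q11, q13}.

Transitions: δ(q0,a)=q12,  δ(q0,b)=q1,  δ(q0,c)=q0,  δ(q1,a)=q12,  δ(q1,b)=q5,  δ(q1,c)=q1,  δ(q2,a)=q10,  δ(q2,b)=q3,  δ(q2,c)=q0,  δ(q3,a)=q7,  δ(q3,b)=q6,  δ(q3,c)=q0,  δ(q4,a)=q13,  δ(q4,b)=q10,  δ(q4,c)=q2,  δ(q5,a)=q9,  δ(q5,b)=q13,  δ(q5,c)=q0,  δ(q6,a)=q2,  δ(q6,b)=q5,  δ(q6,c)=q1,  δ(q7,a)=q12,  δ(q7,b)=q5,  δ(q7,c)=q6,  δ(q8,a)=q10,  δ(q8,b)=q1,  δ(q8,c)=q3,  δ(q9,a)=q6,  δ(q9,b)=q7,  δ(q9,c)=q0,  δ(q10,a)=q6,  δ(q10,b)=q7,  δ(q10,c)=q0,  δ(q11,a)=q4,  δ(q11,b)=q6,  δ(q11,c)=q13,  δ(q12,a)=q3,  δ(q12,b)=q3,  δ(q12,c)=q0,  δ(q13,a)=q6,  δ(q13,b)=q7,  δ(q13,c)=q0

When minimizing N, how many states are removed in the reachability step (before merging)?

3

BFS from q13 reaches {q0, q1, q2, q3, q5, q6, q7, q9, q10, q12, q13}; the 3 state(s) q4, q8, q11 are never visited.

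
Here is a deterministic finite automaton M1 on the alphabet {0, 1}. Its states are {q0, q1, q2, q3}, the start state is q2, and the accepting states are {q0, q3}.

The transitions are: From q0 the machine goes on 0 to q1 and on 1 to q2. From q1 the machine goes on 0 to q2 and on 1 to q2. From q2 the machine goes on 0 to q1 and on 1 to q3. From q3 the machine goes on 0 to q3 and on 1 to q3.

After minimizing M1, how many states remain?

3

First remove the unreachable states {q0}; 3 states remain.
Initial partition by acceptance: {q3} | {q1,q2}.
Refine {q1,q2} on symbol 1: members go to different blocks, giving {q1} and {q2}.
The partition is now stable with 3 blocks: {q3} | {q1} | {q2}.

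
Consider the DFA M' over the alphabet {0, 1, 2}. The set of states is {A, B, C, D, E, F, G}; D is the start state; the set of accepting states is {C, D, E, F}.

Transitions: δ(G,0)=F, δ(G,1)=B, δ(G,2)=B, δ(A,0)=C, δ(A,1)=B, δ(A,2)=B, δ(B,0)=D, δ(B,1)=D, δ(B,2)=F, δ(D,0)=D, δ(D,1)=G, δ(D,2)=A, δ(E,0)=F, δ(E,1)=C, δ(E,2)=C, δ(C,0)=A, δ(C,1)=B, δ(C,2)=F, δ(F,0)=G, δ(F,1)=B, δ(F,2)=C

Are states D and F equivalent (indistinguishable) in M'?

First remove the unreachable states {E}; 6 states remain.
Initial partition by acceptance: {C,D,F} | {A,B,G}.
Refine {C,D,F} on symbol 0: members go to different blocks, giving {C,F} and {D}.
Refine {A,B,G} on symbol 0: members go to different blocks, giving {A,G} and {B}.
Stable partition: {C,F} | {A,G} | {D} | {B} — 4 equivalence classes.
D and F end up in different blocks, so they are distinguishable. For instance, the string '0' is accepted from only D.

No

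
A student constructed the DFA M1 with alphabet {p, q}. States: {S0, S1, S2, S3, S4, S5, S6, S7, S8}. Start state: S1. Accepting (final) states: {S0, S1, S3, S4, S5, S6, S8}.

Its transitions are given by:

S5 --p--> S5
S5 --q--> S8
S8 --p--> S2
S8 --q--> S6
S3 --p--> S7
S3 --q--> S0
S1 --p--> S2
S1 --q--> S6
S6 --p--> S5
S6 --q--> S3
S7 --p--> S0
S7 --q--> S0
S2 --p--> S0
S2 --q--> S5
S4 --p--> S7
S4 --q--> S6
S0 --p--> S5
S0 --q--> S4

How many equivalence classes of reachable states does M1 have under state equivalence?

3

Every state is reachable, so we keep all 9.
Initial partition by acceptance: {S0,S1,S3,S4,S5,S6,S8} | {S2,S7}.
On input p, block {S0,S1,S3,S4,S5,S6,S8} splits into {S1,S3,S4,S8} and {S0,S5,S6}.
The partition is now stable with 3 blocks: {S1,S3,S4,S8} | {S2,S7} | {S0,S5,S6}.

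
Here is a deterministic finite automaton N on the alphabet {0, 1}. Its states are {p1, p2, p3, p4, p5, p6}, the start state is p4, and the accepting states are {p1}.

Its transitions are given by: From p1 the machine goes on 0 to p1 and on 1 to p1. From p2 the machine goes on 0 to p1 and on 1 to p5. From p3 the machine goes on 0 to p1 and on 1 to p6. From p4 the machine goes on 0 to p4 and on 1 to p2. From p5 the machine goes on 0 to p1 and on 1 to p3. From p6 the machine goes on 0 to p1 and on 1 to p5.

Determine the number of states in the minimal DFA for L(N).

Every state is reachable, so we keep all 6.
Start with accepting vs non-accepting: {p1} | {p2,p3,p4,p5,p6}.
On input 0, block {p2,p3,p4,p5,p6} splits into {p2,p3,p5,p6} and {p4}.
The partition is now stable with 3 blocks: {p1} | {p2,p3,p5,p6} | {p4}.

3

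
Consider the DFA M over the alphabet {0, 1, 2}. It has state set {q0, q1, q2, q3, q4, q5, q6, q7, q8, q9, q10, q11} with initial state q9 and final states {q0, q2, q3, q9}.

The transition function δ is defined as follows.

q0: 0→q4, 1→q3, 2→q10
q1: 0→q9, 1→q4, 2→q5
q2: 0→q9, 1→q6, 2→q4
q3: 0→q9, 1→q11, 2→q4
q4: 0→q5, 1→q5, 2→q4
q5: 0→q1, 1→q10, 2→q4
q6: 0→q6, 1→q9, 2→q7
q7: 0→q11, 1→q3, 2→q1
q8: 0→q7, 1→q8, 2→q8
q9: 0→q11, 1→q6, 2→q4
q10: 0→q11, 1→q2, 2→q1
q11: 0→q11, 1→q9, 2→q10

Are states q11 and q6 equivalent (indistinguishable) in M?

Yes

Reachable states from the start: {q1,q2,q3,q4,q5,q6,q7,q9,q10,q11}. Unreachable: {q0,q8} — drop them.
P0 = {q2,q3,q9} | {q1,q4,q5,q6,q7,q10,q11}.
Refine {q2,q3,q9} on symbol 0: members go to different blocks, giving {q2,q3} and {q9}.
On input 0, block {q1,q4,q5,q6,q7,q10,q11} splits into {q4,q5,q6,q7,q10,q11} and {q1}.
Split {q4,q5,q6,q7,q10,q11} by δ(·,0) → {q4,q6,q7,q10,q11} and {q5}.
On input 0, block {q4,q6,q7,q10,q11} splits into {q6,q7,q10,q11} and {q4}.
Split {q6,q7,q10,q11} by δ(·,1) → {q6,q11} and {q7,q10}.
No further refinement is possible. Final partition (7 blocks): {q2,q3} | {q6,q11} | {q9} | {q1} | {q5} | {q4} | {q7,q10}.
q11 and q6 lie in the same block of the stable partition, so they are equivalent — no string distinguishes them.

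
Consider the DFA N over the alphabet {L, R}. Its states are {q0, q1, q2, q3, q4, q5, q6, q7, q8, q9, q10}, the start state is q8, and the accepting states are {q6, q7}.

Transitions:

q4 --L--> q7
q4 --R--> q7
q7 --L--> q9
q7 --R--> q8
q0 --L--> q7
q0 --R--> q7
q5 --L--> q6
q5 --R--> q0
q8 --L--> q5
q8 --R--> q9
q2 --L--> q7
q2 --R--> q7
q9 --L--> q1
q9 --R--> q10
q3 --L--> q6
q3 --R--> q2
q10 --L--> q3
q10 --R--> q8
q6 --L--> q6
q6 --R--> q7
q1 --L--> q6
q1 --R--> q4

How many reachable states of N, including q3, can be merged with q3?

All states are reachable from the start state.
Initial partition by acceptance: {q6,q7} | {q0,q1,q2,q3,q4,q5,q8,q9,q10}.
On input L, block {q6,q7} splits into {q6} and {q7}.
Split {q0,q1,q2,q3,q4,q5,q8,q9,q10} by δ(·,L) → {q0,q2,q4} and {q1,q3,q5} and {q8,q9,q10}.
Stable partition: {q6} | {q0,q2,q4} | {q7} | {q1,q3,q5} | {q8,q9,q10} — 5 equivalence classes.
The equivalence class containing q3 is {q1,q3,q5}, of size 3.

3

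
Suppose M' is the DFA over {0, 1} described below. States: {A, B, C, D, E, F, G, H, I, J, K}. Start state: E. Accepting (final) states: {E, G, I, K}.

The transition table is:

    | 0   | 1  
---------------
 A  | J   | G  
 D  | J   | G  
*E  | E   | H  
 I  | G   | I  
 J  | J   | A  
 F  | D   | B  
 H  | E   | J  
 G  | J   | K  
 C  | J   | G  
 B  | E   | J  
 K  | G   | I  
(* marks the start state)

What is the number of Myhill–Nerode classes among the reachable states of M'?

First remove the unreachable states {B,C,D,F}; 7 states remain.
Initial partition by acceptance: {E,G,I,K} | {A,H,J}.
Refine {E,G,I,K} on symbol 0: members go to different blocks, giving {E,I,K} and {G}.
On input 0, block {E,I,K} splits into {I,K} and {E}.
Split {A,H,J} by δ(·,0) → {A,J} and {H}.
Split {A,J} by δ(·,1) → {A} and {J}.
No further refinement is possible. Final partition (6 blocks): {I,K} | {A} | {G} | {E} | {H} | {J}.

6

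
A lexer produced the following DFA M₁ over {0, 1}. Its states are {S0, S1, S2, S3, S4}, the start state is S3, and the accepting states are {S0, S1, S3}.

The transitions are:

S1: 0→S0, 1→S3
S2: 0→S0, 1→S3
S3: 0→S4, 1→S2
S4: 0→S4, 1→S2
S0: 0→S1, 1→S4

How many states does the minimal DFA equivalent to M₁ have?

5

P0 = {S0,S1,S3} | {S2,S4}.
On input 0, block {S0,S1,S3} splits into {S0,S1} and {S3}.
Split {S0,S1} by δ(·,1) → {S0} and {S1}.
Refine {S2,S4} on symbol 0: members go to different blocks, giving {S2} and {S4}.
Stable partition: {S0} | {S2} | {S3} | {S1} | {S4} — 5 equivalence classes.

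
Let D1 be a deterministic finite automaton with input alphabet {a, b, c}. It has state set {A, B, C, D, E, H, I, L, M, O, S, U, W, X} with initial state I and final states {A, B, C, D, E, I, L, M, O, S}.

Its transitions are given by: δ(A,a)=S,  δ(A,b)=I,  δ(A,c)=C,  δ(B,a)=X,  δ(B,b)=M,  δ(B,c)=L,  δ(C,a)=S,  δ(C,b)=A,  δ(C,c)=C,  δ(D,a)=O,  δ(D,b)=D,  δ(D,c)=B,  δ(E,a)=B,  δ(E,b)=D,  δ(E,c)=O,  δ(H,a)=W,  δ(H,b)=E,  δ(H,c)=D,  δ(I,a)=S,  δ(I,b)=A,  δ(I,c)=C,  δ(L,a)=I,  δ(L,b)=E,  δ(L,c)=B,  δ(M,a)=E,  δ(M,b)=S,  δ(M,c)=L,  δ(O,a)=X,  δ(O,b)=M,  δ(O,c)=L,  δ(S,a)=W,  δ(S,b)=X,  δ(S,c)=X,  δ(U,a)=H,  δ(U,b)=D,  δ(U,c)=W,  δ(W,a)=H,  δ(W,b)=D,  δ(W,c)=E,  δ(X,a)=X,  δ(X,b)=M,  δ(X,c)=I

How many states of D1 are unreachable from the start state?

Starting at I and following transitions, the reachable set is {A, B, C, D, E, H, I, L, M, O, S, W, X}. That leaves U unreachable — 1 in total.

1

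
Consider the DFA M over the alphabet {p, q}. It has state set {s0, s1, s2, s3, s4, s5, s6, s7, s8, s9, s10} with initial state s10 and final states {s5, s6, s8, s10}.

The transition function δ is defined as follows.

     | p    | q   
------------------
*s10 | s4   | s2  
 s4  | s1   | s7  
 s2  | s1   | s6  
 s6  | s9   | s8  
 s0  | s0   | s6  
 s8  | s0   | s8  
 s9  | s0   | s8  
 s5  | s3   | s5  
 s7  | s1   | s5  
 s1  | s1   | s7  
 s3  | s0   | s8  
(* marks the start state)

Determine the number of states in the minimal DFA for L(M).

5

Every state is reachable, so we keep all 11.
P0 = {s5,s6,s8,s10} | {s0,s1,s2,s3,s4,s7,s9}.
On input q, block {s5,s6,s8,s10} splits into {s5,s6,s8} and {s10}.
On input q, block {s0,s1,s2,s3,s4,s7,s9} splits into {s0,s2,s3,s7,s9} and {s1,s4}.
Refine {s0,s2,s3,s7,s9} on symbol p: members go to different blocks, giving {s0,s3,s9} and {s2,s7}.
The partition is now stable with 5 blocks: {s5,s6,s8} | {s0,s3,s9} | {s10} | {s1,s4} | {s2,s7}.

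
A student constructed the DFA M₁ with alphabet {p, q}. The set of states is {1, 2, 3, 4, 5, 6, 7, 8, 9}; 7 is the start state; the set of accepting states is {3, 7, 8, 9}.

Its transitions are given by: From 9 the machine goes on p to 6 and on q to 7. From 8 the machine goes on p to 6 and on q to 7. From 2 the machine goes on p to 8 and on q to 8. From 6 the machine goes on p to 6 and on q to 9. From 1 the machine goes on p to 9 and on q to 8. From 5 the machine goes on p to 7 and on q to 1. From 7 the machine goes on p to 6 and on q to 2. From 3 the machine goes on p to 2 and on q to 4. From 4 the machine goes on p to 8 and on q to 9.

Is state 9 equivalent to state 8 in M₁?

Yes

Reachable states from the start: {2,6,7,8,9}. Unreachable: {1,3,4,5} — drop them.
Start with accepting vs non-accepting: {7,8,9} | {2,6}.
Refine {7,8,9} on symbol q: members go to different blocks, giving {8,9} and {7}.
Split {2,6} by δ(·,p) → {2} and {6}.
The partition is now stable with 4 blocks: {8,9} | {2} | {7} | {6}.
9 and 8 lie in the same block of the stable partition, so they are equivalent — no string distinguishes them.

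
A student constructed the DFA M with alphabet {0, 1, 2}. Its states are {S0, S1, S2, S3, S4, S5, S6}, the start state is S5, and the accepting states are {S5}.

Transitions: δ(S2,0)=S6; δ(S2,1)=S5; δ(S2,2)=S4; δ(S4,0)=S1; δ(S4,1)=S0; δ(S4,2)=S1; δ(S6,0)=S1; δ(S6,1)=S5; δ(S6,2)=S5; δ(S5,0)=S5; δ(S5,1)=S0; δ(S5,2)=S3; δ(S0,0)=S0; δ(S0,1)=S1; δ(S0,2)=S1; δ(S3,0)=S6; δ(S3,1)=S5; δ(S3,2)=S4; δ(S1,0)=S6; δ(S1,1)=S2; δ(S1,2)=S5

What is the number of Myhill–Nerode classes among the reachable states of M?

6

P0 = {S5} | {S0,S1,S2,S3,S4,S6}.
Refine {S0,S1,S2,S3,S4,S6} on symbol 1: members go to different blocks, giving {S0,S1,S4} and {S2,S3,S6}.
Refine {S0,S1,S4} on symbol 0: members go to different blocks, giving {S0,S4} and {S1}.
On input 0, block {S0,S4} splits into {S0} and {S4}.
Split {S2,S3,S6} by δ(·,0) → {S2,S3} and {S6}.
Stable partition: {S5} | {S0} | {S2,S3} | {S1} | {S4} | {S6} — 6 equivalence classes.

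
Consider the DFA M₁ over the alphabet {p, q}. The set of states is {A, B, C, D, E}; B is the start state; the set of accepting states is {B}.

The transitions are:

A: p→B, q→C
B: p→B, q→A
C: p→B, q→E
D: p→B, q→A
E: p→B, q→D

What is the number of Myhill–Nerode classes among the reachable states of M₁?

Start with accepting vs non-accepting: {B} | {A,C,D,E}.
No further refinement is possible. Final partition (2 blocks): {B} | {A,C,D,E}.

2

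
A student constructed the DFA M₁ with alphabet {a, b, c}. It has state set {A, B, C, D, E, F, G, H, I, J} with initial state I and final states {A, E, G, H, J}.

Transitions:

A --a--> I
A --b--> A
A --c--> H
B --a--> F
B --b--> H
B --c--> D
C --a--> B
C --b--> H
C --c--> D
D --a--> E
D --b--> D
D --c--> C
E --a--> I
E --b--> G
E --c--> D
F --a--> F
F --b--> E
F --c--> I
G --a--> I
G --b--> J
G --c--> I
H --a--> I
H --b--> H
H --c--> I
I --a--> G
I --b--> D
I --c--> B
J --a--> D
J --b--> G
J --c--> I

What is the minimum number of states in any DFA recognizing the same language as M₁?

First remove the unreachable states {A}; 9 states remain.
Initial partition by acceptance: {E,G,H,J} | {B,C,D,F,I}.
On input a, block {B,C,D,F,I} splits into {B,C,F} and {D,I}.
No further refinement is possible. Final partition (3 blocks): {E,G,H,J} | {B,C,F} | {D,I}.

3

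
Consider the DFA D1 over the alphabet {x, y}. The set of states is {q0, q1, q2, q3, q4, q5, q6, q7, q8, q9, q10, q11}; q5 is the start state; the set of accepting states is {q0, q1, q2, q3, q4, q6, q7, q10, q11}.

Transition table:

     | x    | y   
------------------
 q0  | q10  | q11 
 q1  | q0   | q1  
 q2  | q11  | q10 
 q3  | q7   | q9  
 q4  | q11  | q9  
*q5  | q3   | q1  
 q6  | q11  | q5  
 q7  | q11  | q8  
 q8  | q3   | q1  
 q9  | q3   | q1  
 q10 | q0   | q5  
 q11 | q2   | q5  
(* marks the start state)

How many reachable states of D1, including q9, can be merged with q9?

States {q4,q6} cannot be reached from the start state, so discard them.
P0 = {q0,q1,q2,q3,q7,q10,q11} | {q5,q8,q9}.
Split {q0,q1,q2,q3,q7,q10,q11} by δ(·,y) → {q3,q7,q10,q11} and {q0,q1,q2}.
Refine {q3,q7,q10,q11} on symbol x: members go to different blocks, giving {q3,q7} and {q10,q11}.
On input x, block {q3,q7} splits into {q3} and {q7}.
Refine {q0,q1,q2} on symbol x: members go to different blocks, giving {q0,q2} and {q1}.
Stable partition: {q3} | {q5,q8,q9} | {q0,q2} | {q10,q11} | {q7} | {q1} — 6 equivalence classes.
State q9 belongs to the block {q5,q8,q9}, which has 3 states.

3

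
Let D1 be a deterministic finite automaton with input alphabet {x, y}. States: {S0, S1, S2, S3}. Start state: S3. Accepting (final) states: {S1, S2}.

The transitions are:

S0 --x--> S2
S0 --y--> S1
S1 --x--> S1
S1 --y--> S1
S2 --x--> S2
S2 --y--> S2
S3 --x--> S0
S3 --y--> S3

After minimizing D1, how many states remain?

Every state is reachable, so we keep all 4.
P0 = {S1,S2} | {S0,S3}.
On input x, block {S0,S3} splits into {S0} and {S3}.
No further refinement is possible. Final partition (3 blocks): {S1,S2} | {S0} | {S3}.

3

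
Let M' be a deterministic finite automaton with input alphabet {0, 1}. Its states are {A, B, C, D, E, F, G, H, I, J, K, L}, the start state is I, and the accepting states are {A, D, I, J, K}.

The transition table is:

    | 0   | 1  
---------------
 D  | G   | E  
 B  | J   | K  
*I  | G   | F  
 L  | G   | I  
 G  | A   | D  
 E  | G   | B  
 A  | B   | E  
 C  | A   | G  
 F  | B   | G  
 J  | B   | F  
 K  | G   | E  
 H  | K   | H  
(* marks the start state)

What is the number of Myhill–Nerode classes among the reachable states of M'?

Reachable states from the start: {A,B,D,E,F,G,I,J,K}. Unreachable: {C,H,L} — drop them.
Initial partition by acceptance: {A,D,I,J,K} | {B,E,F,G}.
Split {B,E,F,G} by δ(·,0) → {B,G} and {E,F}.
The partition is now stable with 3 blocks: {A,D,I,J,K} | {B,G} | {E,F}.

3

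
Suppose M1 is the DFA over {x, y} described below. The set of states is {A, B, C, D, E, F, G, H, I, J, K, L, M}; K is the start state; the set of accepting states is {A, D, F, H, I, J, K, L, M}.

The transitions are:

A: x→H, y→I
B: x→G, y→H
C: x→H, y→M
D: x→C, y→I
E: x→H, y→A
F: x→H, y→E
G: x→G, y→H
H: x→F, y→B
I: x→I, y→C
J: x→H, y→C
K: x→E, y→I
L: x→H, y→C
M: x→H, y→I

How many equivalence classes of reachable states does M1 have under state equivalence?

7

States {D,J,L} cannot be reached from the start state, so discard them.
Initial partition by acceptance: {A,F,H,I,K,M} | {B,C,E,G}.
Split {A,F,H,I,K,M} by δ(·,x) → {A,F,H,I,M} and {K}.
Refine {A,F,H,I,M} on symbol y: members go to different blocks, giving {F,H,I} and {A,M}.
Refine {B,C,E,G} on symbol x: members go to different blocks, giving {B,G} and {C,E}.
Split {F,H,I} by δ(·,y) → {F,I} and {H}.
Refine {F,I} on symbol x: members go to different blocks, giving {F} and {I}.
The partition is now stable with 7 blocks: {F} | {B,G} | {K} | {A,M} | {C,E} | {H} | {I}.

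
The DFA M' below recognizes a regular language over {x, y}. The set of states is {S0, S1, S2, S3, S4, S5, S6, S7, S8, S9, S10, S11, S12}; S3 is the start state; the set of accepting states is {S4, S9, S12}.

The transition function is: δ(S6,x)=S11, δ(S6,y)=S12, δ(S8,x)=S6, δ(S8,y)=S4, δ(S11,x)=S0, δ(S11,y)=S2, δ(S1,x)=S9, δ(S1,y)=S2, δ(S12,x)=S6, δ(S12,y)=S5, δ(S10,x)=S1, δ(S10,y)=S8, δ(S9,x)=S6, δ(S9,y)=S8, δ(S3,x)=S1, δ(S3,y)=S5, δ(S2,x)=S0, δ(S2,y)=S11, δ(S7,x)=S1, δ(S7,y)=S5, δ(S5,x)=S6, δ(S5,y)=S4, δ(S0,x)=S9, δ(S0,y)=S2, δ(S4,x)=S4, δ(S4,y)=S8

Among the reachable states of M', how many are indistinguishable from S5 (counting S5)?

2

First remove the unreachable states {S7,S10}; 11 states remain.
Start with accepting vs non-accepting: {S4,S9,S12} | {S0,S1,S2,S3,S5,S6,S8,S11}.
Split {S4,S9,S12} by δ(·,x) → {S9,S12} and {S4}.
Refine {S0,S1,S2,S3,S5,S6,S8,S11} on symbol x: members go to different blocks, giving {S2,S3,S5,S6,S8,S11} and {S0,S1}.
Refine {S2,S3,S5,S6,S8,S11} on symbol x: members go to different blocks, giving {S2,S3,S11} and {S5,S6,S8}.
Refine {S2,S3,S11} on symbol y: members go to different blocks, giving {S2,S11} and {S3}.
Refine {S5,S6,S8} on symbol x: members go to different blocks, giving {S5,S8} and {S6}.
No further refinement is possible. Final partition (7 blocks): {S9,S12} | {S2,S11} | {S4} | {S0,S1} | {S5,S8} | {S3} | {S6}.
State S5 belongs to the block {S5,S8}, which has 2 states.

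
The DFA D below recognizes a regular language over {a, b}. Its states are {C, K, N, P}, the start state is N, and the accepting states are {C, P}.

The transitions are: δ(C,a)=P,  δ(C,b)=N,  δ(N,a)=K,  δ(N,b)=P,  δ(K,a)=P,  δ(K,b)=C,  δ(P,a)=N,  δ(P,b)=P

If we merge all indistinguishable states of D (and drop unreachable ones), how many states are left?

4

All states are reachable from the start state.
Initial partition by acceptance: {C,P} | {K,N}.
Split {C,P} by δ(·,a) → {P} and {C}.
On input a, block {K,N} splits into {N} and {K}.
No further refinement is possible. Final partition (4 blocks): {P} | {N} | {C} | {K}.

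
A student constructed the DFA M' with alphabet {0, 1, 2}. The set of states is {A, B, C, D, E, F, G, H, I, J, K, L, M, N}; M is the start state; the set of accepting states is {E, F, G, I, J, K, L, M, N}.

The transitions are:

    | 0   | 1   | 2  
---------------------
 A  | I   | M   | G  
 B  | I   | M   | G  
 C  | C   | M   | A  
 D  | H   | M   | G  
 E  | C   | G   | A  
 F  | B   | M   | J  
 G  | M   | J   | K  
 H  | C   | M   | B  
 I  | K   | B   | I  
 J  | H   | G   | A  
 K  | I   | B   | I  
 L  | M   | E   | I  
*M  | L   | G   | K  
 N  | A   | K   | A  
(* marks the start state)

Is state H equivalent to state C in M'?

Reachable states from the start: {A,B,C,E,G,H,I,J,K,L,M}. Unreachable: {D,F,N} — drop them.
Start with accepting vs non-accepting: {E,G,I,J,K,L,M} | {A,B,C,H}.
On input 0, block {E,G,I,J,K,L,M} splits into {G,I,K,L,M} and {E,J}.
On input 1, block {G,I,K,L,M} splits into {G,L} and {I,K} and {M}.
Split {A,B,C,H} by δ(·,0) → {A,B} and {C,H}.
No further refinement is possible. Final partition (6 blocks): {G,L} | {A,B} | {E,J} | {I,K} | {M} | {C,H}.
H and C lie in the same block of the stable partition, so they are equivalent — no string distinguishes them.

Yes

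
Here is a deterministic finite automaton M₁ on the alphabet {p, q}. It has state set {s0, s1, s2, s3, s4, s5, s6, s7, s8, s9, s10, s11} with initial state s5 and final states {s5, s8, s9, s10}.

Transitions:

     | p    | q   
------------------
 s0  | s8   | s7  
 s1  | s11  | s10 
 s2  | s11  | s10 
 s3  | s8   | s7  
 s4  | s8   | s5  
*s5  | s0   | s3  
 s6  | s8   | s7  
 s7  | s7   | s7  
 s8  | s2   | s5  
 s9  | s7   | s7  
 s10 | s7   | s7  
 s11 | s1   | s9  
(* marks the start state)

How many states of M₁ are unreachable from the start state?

2

No path from s5 leads to s4, s6; the other 10 states are all reachable.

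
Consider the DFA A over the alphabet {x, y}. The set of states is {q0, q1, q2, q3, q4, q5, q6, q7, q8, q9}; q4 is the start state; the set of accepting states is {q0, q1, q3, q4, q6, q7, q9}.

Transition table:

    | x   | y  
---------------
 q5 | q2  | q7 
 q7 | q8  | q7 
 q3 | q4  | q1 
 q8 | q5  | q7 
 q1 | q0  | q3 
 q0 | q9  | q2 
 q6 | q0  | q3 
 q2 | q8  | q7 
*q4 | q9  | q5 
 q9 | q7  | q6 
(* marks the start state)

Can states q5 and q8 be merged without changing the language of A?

Yes

Start with accepting vs non-accepting: {q0,q1,q3,q4,q6,q7,q9} | {q2,q5,q8}.
Split {q0,q1,q3,q4,q6,q7,q9} by δ(·,x) → {q0,q1,q3,q4,q6,q9} and {q7}.
On input x, block {q0,q1,q3,q4,q6,q9} splits into {q0,q1,q3,q4,q6} and {q9}.
On input x, block {q0,q1,q3,q4,q6} splits into {q1,q3,q6} and {q0,q4}.
Stable partition: {q1,q3,q6} | {q2,q5,q8} | {q7} | {q9} | {q0,q4} — 5 equivalence classes.
q5 and q8 lie in the same block of the stable partition, so they are equivalent — no string distinguishes them.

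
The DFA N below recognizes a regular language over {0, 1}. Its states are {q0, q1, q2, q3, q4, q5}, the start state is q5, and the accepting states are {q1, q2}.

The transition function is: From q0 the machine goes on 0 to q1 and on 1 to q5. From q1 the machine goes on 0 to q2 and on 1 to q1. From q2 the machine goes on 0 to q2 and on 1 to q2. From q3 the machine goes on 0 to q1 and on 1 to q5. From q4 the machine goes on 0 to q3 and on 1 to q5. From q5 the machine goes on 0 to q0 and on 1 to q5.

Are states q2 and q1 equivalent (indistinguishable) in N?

Yes

Reachable states from the start: {q0,q1,q2,q5}. Unreachable: {q3,q4} — drop them.
Start with accepting vs non-accepting: {q1,q2} | {q0,q5}.
Refine {q0,q5} on symbol 0: members go to different blocks, giving {q0} and {q5}.
No further refinement is possible. Final partition (3 blocks): {q1,q2} | {q0} | {q5}.
q2 and q1 lie in the same block of the stable partition, so they are equivalent — no string distinguishes them.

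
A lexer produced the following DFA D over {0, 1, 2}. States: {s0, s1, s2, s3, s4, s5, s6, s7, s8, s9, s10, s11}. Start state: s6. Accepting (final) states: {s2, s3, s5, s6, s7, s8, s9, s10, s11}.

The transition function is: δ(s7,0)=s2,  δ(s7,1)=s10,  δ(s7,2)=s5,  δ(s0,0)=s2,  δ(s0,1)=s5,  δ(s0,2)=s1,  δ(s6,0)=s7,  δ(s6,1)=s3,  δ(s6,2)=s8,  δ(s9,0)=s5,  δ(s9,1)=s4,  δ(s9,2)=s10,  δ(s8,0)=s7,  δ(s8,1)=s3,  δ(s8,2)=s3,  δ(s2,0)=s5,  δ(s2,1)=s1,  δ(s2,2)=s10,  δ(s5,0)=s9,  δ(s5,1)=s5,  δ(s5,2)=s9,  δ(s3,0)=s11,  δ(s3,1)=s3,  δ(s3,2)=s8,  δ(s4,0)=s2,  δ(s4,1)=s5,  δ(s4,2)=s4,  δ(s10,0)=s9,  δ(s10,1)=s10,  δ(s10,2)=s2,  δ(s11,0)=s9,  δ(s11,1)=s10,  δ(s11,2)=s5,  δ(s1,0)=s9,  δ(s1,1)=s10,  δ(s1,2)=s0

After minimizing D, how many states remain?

5

Initial partition by acceptance: {s2,s3,s5,s6,s7,s8,s9,s10,s11} | {s0,s1,s4}.
Split {s2,s3,s5,s6,s7,s8,s9,s10,s11} by δ(·,1) → {s3,s5,s6,s7,s8,s10,s11} and {s2,s9}.
On input 0, block {s3,s5,s6,s7,s8,s10,s11} splits into {s5,s7,s10,s11} and {s3,s6,s8}.
On input 2, block {s5,s7,s10,s11} splits into {s5,s10} and {s7,s11}.
The partition is now stable with 5 blocks: {s5,s10} | {s0,s1,s4} | {s2,s9} | {s3,s6,s8} | {s7,s11}.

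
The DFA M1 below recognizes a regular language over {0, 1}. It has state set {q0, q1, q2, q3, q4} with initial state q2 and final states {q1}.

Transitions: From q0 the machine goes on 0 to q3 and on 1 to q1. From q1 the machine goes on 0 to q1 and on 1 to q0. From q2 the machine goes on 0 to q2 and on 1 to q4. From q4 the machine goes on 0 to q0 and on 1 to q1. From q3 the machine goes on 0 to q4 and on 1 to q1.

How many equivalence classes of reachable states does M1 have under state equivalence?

3

Initial partition by acceptance: {q1} | {q0,q2,q3,q4}.
Refine {q0,q2,q3,q4} on symbol 1: members go to different blocks, giving {q0,q3,q4} and {q2}.
Stable partition: {q1} | {q0,q3,q4} | {q2} — 3 equivalence classes.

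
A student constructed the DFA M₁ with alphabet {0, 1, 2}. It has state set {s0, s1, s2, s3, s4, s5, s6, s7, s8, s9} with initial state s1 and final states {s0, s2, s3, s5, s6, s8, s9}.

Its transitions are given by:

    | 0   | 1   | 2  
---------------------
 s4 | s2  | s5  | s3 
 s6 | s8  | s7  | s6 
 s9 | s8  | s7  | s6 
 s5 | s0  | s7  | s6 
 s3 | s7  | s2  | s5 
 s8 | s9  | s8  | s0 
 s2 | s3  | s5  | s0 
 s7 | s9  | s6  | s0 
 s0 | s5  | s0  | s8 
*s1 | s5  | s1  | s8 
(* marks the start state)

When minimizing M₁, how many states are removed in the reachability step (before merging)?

No path from s1 leads to s2, s3, s4; the other 7 states are all reachable.

3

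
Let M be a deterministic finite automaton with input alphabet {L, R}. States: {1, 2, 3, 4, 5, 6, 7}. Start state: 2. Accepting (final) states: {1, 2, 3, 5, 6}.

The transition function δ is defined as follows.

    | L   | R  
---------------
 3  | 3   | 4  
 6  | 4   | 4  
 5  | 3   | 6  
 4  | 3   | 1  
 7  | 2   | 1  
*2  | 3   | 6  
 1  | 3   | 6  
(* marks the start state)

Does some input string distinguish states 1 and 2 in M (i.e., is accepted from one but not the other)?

Reachable states from the start: {1,2,3,4,6}. Unreachable: {5,7} — drop them.
Start with accepting vs non-accepting: {1,2,3,6} | {4}.
On input L, block {1,2,3,6} splits into {1,2,3} and {6}.
Refine {1,2,3} on symbol R: members go to different blocks, giving {1,2} and {3}.
No further refinement is possible. Final partition (4 blocks): {1,2} | {4} | {6} | {3}.
1 and 2 lie in the same block of the stable partition, so they are equivalent — no string distinguishes them.

No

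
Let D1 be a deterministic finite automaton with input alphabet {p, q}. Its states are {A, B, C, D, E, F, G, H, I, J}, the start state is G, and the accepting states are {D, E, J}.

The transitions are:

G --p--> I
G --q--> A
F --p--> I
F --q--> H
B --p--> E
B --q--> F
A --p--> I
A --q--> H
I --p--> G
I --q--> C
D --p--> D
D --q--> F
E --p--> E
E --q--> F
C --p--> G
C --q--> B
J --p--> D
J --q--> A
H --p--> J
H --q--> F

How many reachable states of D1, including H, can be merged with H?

Every state is reachable, so we keep all 10.
P0 = {D,E,J} | {A,B,C,F,G,H,I}.
On input p, block {A,B,C,F,G,H,I} splits into {A,C,F,G,I} and {B,H}.
On input q, block {A,C,F,G,I} splits into {A,C,F} and {G,I}.
Stable partition: {D,E,J} | {A,C,F} | {B,H} | {G,I} — 4 equivalence classes.
The equivalence class containing H is {B,H}, of size 2.

2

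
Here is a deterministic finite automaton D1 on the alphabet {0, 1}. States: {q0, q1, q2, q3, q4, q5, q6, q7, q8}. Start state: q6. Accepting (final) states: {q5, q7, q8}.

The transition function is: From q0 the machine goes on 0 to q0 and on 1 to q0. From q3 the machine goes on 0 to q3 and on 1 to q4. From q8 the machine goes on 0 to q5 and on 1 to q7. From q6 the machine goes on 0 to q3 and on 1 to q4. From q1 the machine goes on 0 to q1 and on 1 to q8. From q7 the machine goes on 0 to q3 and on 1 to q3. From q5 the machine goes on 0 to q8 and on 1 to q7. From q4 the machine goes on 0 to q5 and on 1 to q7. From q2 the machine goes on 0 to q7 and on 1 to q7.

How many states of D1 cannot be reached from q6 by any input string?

3

No path from q6 leads to q0, q1, q2; the other 6 states are all reachable.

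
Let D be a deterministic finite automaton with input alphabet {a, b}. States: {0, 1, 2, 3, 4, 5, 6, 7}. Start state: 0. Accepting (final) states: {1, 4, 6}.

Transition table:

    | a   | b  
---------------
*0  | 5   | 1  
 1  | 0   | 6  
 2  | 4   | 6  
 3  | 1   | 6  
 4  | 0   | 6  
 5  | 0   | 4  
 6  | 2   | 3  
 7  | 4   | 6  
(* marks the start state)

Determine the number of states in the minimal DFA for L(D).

4

Reachable states from the start: {0,1,2,3,4,5,6}. Unreachable: {7} — drop them.
P0 = {1,4,6} | {0,2,3,5}.
Split {1,4,6} by δ(·,b) → {1,4} and {6}.
Refine {0,2,3,5} on symbol a: members go to different blocks, giving {0,5} and {2,3}.
Stable partition: {1,4} | {0,5} | {6} | {2,3} — 4 equivalence classes.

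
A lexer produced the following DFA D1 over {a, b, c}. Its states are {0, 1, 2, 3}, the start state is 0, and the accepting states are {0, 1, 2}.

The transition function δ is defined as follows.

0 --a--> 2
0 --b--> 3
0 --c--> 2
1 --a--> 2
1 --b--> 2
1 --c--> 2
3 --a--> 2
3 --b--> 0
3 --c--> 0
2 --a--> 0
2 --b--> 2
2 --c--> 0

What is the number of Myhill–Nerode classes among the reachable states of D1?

States {1} cannot be reached from the start state, so discard them.
Start with accepting vs non-accepting: {0,2} | {3}.
Refine {0,2} on symbol b: members go to different blocks, giving {0} and {2}.
Stable partition: {0} | {3} | {2} — 3 equivalence classes.

3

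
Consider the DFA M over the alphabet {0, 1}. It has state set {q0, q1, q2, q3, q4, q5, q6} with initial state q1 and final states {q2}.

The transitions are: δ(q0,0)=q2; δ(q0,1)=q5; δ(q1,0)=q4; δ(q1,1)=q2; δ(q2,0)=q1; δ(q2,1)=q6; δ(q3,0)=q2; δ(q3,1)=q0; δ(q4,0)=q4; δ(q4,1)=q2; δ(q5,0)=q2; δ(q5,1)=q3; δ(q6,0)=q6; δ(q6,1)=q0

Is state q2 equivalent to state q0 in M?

No

Initial partition by acceptance: {q2} | {q0,q1,q3,q4,q5,q6}.
On input 0, block {q0,q1,q3,q4,q5,q6} splits into {q0,q3,q5} and {q1,q4,q6}.
Refine {q1,q4,q6} on symbol 1: members go to different blocks, giving {q1,q4} and {q6}.
The partition is now stable with 4 blocks: {q2} | {q0,q3,q5} | {q1,q4} | {q6}.
q2 and q0 end up in different blocks, so they are distinguishable. For instance, the string 'ε' is accepted from only q2.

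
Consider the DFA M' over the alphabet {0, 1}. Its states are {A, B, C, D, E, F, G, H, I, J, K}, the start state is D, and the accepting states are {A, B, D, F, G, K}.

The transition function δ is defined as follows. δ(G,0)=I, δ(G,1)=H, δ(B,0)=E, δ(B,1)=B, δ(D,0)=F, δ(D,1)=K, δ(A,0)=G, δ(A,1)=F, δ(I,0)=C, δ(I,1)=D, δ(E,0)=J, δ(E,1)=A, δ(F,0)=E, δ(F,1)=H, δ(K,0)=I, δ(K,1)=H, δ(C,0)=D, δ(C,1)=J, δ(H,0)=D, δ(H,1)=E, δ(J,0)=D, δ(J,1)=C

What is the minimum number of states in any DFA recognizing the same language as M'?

5

Reachable states from the start: {A,C,D,E,F,G,H,I,J,K}. Unreachable: {B} — drop them.
Start with accepting vs non-accepting: {A,D,F,G,K} | {C,E,H,I,J}.
On input 0, block {A,D,F,G,K} splits into {F,G,K} and {A,D}.
Refine {C,E,H,I,J} on symbol 0: members go to different blocks, giving {C,H,J} and {E,I}.
On input 1, block {C,H,J} splits into {C,J} and {H}.
Stable partition: {F,G,K} | {C,J} | {A,D} | {E,I} | {H} — 5 equivalence classes.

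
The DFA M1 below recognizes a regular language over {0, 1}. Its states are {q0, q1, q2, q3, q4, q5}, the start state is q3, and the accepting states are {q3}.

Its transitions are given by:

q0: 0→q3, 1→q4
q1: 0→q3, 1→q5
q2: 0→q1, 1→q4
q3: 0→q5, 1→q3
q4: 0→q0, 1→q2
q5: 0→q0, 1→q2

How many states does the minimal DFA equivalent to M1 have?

3

Start with accepting vs non-accepting: {q3} | {q0,q1,q2,q4,q5}.
On input 0, block {q0,q1,q2,q4,q5} splits into {q2,q4,q5} and {q0,q1}.
The partition is now stable with 3 blocks: {q3} | {q2,q4,q5} | {q0,q1}.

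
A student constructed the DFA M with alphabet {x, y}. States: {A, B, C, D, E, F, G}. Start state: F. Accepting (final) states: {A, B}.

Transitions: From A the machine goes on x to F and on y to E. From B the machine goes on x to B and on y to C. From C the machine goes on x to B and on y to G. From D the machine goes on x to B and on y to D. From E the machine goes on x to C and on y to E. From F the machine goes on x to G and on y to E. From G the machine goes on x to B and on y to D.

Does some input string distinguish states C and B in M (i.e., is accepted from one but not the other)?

States {A} cannot be reached from the start state, so discard them.
P0 = {B} | {C,D,E,F,G}.
On input x, block {C,D,E,F,G} splits into {C,D,G} and {E,F}.
Stable partition: {B} | {C,D,G} | {E,F} — 3 equivalence classes.
C and B end up in different blocks, so they are distinguishable. For instance, the string 'ε' is accepted from only B.

Yes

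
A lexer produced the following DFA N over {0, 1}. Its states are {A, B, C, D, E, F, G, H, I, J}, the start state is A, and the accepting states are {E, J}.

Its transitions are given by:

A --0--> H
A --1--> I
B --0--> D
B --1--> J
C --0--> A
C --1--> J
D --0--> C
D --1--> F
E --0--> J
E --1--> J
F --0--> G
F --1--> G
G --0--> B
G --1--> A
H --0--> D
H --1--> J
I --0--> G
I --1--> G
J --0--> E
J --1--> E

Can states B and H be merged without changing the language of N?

Yes

Initial partition by acceptance: {E,J} | {A,B,C,D,F,G,H,I}.
Refine {A,B,C,D,F,G,H,I} on symbol 1: members go to different blocks, giving {A,D,F,G,I} and {B,C,H}.
Refine {A,D,F,G,I} on symbol 0: members go to different blocks, giving {A,D,G} and {F,I}.
Refine {A,D,G} on symbol 1: members go to different blocks, giving {A,D} and {G}.
The partition is now stable with 5 blocks: {E,J} | {A,D} | {B,C,H} | {F,I} | {G}.
B and H lie in the same block of the stable partition, so they are equivalent — no string distinguishes them.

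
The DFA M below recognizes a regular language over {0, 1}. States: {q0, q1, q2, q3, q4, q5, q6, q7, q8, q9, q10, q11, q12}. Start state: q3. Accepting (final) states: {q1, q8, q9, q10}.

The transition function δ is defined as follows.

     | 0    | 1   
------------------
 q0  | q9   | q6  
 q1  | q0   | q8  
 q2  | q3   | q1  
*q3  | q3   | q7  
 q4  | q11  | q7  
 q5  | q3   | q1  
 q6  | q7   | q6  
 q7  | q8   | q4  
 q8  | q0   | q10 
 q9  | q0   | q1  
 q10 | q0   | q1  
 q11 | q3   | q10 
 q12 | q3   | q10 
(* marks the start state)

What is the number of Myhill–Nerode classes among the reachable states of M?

First remove the unreachable states {q2,q5,q12}; 10 states remain.
P0 = {q1,q8,q9,q10} | {q0,q3,q4,q6,q7,q11}.
Split {q0,q3,q4,q6,q7,q11} by δ(·,0) → {q3,q4,q6,q11} and {q0,q7}.
Refine {q3,q4,q6,q11} on symbol 0: members go to different blocks, giving {q3,q4,q11} and {q6}.
Split {q3,q4,q11} by δ(·,1) → {q3,q4} and {q11}.
On input 0, block {q3,q4} splits into {q3} and {q4}.
Split {q0,q7} by δ(·,1) → {q0} and {q7}.
No further refinement is possible. Final partition (7 blocks): {q1,q8,q9,q10} | {q3} | {q0} | {q6} | {q11} | {q4} | {q7}.

7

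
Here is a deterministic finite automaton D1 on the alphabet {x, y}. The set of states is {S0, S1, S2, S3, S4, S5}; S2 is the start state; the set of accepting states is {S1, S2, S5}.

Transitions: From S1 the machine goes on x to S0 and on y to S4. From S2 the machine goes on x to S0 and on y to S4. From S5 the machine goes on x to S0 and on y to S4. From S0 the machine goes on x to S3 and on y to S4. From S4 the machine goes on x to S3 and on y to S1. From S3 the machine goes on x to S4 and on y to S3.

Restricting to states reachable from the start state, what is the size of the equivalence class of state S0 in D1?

1

States {S5} cannot be reached from the start state, so discard them.
P0 = {S1,S2} | {S0,S3,S4}.
Refine {S0,S3,S4} on symbol y: members go to different blocks, giving {S0,S3} and {S4}.
Split {S0,S3} by δ(·,x) → {S0} and {S3}.
Stable partition: {S1,S2} | {S0} | {S4} | {S3} — 4 equivalence classes.
The equivalence class containing S0 is {S0}, of size 1.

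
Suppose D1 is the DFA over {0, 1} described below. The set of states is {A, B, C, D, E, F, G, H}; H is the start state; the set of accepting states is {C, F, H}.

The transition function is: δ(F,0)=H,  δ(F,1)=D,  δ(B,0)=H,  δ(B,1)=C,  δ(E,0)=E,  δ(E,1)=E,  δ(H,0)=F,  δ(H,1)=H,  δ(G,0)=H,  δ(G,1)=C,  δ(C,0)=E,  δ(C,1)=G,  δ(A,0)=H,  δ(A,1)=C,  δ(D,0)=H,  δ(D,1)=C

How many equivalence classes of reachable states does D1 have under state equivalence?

5

First remove the unreachable states {A,B}; 6 states remain.
P0 = {C,F,H} | {D,E,G}.
Refine {C,F,H} on symbol 0: members go to different blocks, giving {F,H} and {C}.
On input 1, block {F,H} splits into {F} and {H}.
On input 0, block {D,E,G} splits into {D,G} and {E}.
Stable partition: {F} | {D,G} | {C} | {H} | {E} — 5 equivalence classes.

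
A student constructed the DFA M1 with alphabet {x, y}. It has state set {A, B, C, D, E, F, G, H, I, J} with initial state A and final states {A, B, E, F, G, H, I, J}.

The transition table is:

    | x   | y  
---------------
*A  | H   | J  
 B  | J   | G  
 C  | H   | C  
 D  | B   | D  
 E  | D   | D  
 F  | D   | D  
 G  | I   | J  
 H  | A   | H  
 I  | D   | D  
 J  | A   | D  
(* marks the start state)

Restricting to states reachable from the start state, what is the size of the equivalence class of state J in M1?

Reachable states from the start: {A,B,D,G,H,I,J}. Unreachable: {C,E,F} — drop them.
Start with accepting vs non-accepting: {A,B,G,H,I,J} | {D}.
Refine {A,B,G,H,I,J} on symbol x: members go to different blocks, giving {A,B,G,H,J} and {I}.
Refine {A,B,G,H,J} on symbol x: members go to different blocks, giving {A,B,H,J} and {G}.
On input y, block {A,B,H,J} splits into {A,H} and {B} and {J}.
Refine {A,H} on symbol y: members go to different blocks, giving {A} and {H}.
Stable partition: {A} | {D} | {I} | {G} | {B} | {J} | {H} — 7 equivalence classes.
State J belongs to the block {J}, which has 1 states.

1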